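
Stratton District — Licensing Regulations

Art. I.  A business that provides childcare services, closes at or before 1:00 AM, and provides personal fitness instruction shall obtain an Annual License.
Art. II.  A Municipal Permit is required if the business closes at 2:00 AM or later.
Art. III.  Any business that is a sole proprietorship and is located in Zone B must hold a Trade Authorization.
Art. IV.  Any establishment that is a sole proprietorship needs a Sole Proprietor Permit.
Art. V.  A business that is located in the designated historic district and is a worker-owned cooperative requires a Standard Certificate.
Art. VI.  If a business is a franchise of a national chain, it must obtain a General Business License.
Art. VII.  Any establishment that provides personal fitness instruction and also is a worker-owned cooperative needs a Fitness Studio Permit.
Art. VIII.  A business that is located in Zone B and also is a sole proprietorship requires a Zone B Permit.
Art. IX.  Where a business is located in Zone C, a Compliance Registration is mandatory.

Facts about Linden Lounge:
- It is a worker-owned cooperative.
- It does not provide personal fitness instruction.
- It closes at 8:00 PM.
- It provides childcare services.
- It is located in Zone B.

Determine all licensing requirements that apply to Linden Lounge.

None

Art. I. provides childcare services; closes 8:00 PM, at/before 1:00 AM; does not provide personal fitness instruction → Annual License not required.
Art. II. closes 8:00 PM, at/before 2:00 AM → Municipal Permit not required.
Art. III. is a worker-owned cooperative (not: is a sole proprietorship); is located in Zone B → Trade Authorization not required.
Art. IV. is a worker-owned cooperative (not: is a sole proprietorship) → Sole Proprietor Permit not required.
Art. V. is located in Zone B (not: is located in the designated historic district); is a worker-owned cooperative → Standard Certificate not required.
Art. VI. is a worker-owned cooperative (not: is a franchise of a national chain) → General Business License not required.
Art. VII. does not provide personal fitness instruction; is a worker-owned cooperative → Fitness Studio Permit not required.
Art. VIII. is located in Zone B; is a worker-owned cooperative (not: is a sole proprietorship) → Zone B Permit not required.
Art. IX. is located in Zone B (not: is located in Zone C) → Compliance Registration not required.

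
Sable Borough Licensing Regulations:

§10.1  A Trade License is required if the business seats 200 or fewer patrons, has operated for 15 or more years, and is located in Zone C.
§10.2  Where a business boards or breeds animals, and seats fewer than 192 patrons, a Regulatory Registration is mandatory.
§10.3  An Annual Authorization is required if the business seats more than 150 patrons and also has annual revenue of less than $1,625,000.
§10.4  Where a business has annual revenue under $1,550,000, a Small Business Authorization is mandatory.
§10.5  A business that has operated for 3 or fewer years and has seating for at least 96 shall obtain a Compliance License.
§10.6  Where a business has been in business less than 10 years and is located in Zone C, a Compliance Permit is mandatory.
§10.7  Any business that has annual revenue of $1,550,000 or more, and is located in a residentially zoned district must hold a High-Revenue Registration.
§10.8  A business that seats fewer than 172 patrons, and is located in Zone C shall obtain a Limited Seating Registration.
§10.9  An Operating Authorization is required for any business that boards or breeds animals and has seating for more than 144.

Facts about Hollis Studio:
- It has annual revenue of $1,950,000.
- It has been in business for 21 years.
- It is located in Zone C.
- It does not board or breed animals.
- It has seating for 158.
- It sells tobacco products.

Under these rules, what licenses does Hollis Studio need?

§10.1 seating 158 ≤ 200; years in business 21 ≥ 15; is located in Zone C → Trade License required.
§10.2 does not board or breed animals; seating 158 < 192 → Regulatory Registration not required.
§10.3 seating 158 > 150; revenue $1,950,000 ≥ $1,625,000 → Annual Authorization not required.
§10.4 revenue $1,950,000 ≥ $1,550,000 → Small Business Authorization not required.
§10.5 years in business 21 > 3; seating 158 ≥ 96 → Compliance License not required.
§10.6 years in business 21 ≥ 10; is located in Zone C → Compliance Permit not required.
§10.7 revenue $1,950,000 ≥ $1,550,000; is located in Zone C (not: is located in a residentially zoned district) → High-Revenue Registration not required.
§10.8 seating 158 < 172; is located in Zone C → Limited Seating Registration required.
§10.9 does not board or breed animals; seating 158 > 144 → Operating Authorization not required.

Limited Seating Registration, Trade License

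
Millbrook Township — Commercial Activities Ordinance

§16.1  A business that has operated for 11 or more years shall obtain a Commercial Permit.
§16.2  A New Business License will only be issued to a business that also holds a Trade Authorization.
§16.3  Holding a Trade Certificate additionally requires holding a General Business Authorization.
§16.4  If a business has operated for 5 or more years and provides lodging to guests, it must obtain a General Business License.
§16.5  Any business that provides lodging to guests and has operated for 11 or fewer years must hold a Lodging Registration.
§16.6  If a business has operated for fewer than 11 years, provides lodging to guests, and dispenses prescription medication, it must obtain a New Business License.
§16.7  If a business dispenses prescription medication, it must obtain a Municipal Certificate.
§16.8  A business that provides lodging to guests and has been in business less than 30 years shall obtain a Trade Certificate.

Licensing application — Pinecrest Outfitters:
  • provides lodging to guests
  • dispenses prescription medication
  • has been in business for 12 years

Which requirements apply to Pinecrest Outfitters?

Commercial Permit, General Business Authorization, General Business License, Municipal Certificate, Trade Certificate

§16.1 years in business 12 ≥ 11 → Commercial Permit required.
§16.2 New Business License is not required → no effect.
§16.3 Trade Certificate is required → General Business Authorization also required.
§16.4 years in business 12 ≥ 5; provides lodging to guests → General Business License required.
§16.5 provides lodging to guests; years in business 12 > 11 → Lodging Registration not required.
§16.6 years in business 12 ≥ 11; provides lodging to guests; dispenses prescription medication → New Business License not required.
§16.7 dispenses prescription medication → Municipal Certificate required.
§16.8 provides lodging to guests; years in business 12 < 30 → Trade Certificate required.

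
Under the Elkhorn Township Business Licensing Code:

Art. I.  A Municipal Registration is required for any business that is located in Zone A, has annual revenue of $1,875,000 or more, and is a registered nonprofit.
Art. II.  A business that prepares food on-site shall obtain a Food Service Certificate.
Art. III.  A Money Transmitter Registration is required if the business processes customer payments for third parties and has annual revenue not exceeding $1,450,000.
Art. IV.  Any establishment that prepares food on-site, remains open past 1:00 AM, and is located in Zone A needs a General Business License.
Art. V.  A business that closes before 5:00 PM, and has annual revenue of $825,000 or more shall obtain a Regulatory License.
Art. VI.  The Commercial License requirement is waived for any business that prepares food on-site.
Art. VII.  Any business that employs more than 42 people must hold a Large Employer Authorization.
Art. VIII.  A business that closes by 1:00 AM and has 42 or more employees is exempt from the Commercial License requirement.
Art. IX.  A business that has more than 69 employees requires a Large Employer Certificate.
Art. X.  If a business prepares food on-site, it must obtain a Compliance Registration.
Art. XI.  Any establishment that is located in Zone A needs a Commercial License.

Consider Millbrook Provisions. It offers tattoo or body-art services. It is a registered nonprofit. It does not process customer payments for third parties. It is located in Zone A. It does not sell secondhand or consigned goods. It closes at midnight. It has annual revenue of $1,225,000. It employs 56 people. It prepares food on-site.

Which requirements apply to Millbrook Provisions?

Art. I. is located in Zone A; revenue $1,225,000 < $1,875,000; is a registered nonprofit → Municipal Registration not required.
Art. II. prepares food on-site → Food Service Certificate required.
Art. III. does not process customer payments for third parties; revenue $1,225,000 ≤ $1,450,000 → Money Transmitter Registration not required.
Art. IV. prepares food on-site; closes midnight, at/before 1:00 AM; is located in Zone A → General Business License not required.
Art. V. closes midnight, after 5:00 PM; revenue $1,225,000 ≥ $825,000 → Regulatory License not required.
Art. VI. prepares food on-site → exempt from Commercial License.
Art. VII. employees 56 > 42 → Large Employer Authorization required.
Art. VIII. closes midnight, at/before 1:00 AM; employees 56 ≥ 42 → exempt from Commercial License.
Art. IX. employees 56 ≤ 69 → Large Employer Certificate not required.
Art. X. prepares food on-site → Compliance Registration required.
Art. XI. is located in Zone A → Commercial License required.

Compliance Registration, Food Service Certificate, Large Employer Authorization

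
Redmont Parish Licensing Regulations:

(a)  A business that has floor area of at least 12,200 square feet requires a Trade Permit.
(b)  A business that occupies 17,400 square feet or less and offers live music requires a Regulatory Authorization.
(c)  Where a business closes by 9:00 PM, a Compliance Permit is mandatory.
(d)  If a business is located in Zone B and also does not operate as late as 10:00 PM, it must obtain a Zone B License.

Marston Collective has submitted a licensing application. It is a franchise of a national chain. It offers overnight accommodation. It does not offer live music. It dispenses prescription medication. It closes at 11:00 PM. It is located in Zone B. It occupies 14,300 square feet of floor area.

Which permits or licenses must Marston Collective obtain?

Trade Permit

(a) floor area 14,300 square feet ≥ 12,200 square feet → Trade Permit required.
(b) floor area 14,300 square feet ≤ 17,400 square feet; does not offer live music → Regulatory Authorization not required.
(c) closes 11:00 PM, after 9:00 PM → Compliance Permit not required.
(d) is located in Zone B; closes 11:00 PM, after 10:00 PM → Zone B License not required.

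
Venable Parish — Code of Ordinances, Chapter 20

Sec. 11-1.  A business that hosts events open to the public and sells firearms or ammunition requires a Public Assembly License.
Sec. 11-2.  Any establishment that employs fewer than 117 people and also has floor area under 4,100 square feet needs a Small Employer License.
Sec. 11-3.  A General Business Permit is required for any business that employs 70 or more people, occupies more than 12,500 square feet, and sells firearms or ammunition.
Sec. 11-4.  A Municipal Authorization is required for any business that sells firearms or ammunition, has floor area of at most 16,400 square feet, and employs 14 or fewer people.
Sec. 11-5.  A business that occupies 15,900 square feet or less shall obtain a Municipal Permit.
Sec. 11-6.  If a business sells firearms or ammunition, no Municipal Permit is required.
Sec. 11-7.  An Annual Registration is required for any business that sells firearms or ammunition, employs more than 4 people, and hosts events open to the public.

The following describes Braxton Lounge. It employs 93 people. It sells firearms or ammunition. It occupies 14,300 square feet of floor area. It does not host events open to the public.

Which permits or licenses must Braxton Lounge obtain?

General Business Permit

Sec. 11-1. does not host events open to the public; sells firearms or ammunition → Public Assembly License not required.
Sec. 11-2. employees 93 < 117; floor area 14,300 square feet ≥ 4,100 square feet → Small Employer License not required.
Sec. 11-3. employees 93 ≥ 70; floor area 14,300 square feet > 12,500 square feet; sells firearms or ammunition → General Business Permit required.
Sec. 11-4. sells firearms or ammunition; floor area 14,300 square feet ≤ 16,400 square feet; employees 93 > 14 → Municipal Authorization not required.
Sec. 11-5. floor area 14,300 square feet ≤ 15,900 square feet → Municipal Permit required.
Sec. 11-6. sells firearms or ammunition → exempt from Municipal Permit.
Sec. 11-7. sells firearms or ammunition; employees 93 > 4; does not host events open to the public → Annual Registration not required.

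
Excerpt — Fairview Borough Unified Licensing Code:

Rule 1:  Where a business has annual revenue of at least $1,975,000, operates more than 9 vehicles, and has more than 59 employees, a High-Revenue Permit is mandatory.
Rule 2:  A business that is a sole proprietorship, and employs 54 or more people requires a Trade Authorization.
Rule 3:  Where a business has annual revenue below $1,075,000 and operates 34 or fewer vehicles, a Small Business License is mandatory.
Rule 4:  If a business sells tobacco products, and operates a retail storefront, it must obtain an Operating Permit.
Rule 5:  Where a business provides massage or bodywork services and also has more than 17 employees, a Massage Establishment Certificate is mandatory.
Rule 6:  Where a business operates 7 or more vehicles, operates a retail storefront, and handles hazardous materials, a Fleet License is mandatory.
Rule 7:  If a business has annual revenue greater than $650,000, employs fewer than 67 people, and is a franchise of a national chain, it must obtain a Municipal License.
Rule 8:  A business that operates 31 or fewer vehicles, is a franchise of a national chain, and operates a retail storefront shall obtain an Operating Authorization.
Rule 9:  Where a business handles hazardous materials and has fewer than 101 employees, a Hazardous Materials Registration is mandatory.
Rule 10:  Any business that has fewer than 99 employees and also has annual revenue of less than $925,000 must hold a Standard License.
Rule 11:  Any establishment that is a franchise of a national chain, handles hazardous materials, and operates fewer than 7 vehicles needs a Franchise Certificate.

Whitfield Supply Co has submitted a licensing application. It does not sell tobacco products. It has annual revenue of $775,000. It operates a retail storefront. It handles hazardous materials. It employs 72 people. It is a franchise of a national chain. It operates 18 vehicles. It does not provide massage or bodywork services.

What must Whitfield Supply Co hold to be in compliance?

Fleet License, Hazardous Materials Registration, Operating Authorization, Small Business License, Standard License

Rule 1: revenue $775,000 < $1,975,000; vehicles 18 > 9; employees 72 > 59 → High-Revenue Permit not required.
Rule 2: is a franchise of a national chain (not: is a sole proprietorship); employees 72 ≥ 54 → Trade Authorization not required.
Rule 3: revenue $775,000 < $1,075,000; vehicles 18 ≤ 34 → Small Business License required.
Rule 4: does not sell tobacco products; operates a retail storefront → Operating Permit not required.
Rule 5: does not provide massage or bodywork services; employees 72 > 17 → Massage Establishment Certificate not required.
Rule 6: vehicles 18 ≥ 7; operates a retail storefront; handles hazardous materials → Fleet License required.
Rule 7: revenue $775,000 > $650,000; employees 72 ≥ 67; is a franchise of a national chain → Municipal License not required.
Rule 8: vehicles 18 ≤ 31; is a franchise of a national chain; operates a retail storefront → Operating Authorization required.
Rule 9: handles hazardous materials; employees 72 < 101 → Hazardous Materials Registration required.
Rule 10: employees 72 < 99; revenue $775,000 < $925,000 → Standard License required.
Rule 11: is a franchise of a national chain; handles hazardous materials; vehicles 18 ≥ 7 → Franchise Certificate not required.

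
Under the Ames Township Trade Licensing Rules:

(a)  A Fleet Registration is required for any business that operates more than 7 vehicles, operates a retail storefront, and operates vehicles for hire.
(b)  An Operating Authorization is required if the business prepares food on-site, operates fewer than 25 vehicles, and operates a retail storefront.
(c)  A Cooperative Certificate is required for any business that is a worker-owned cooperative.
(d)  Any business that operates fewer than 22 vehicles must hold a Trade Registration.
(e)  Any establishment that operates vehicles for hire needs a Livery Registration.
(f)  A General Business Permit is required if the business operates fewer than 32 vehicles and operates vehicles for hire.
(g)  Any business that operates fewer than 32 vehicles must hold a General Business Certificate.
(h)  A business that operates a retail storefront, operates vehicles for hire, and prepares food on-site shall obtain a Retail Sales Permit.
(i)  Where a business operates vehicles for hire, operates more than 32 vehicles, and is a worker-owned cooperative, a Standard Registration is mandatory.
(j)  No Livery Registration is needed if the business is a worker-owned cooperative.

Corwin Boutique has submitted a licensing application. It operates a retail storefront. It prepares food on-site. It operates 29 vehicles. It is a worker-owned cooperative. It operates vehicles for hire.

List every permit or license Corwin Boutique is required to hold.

Cooperative Certificate, Fleet Registration, General Business Certificate, General Business Permit, Retail Sales Permit

(a) vehicles 29 > 7; operates a retail storefront; operates vehicles for hire → Fleet Registration required.
(b) prepares food on-site; vehicles 29 ≥ 25; operates a retail storefront → Operating Authorization not required.
(c) is a worker-owned cooperative → Cooperative Certificate required.
(d) vehicles 29 ≥ 22 → Trade Registration not required.
(e) operates vehicles for hire → Livery Registration required.
(f) vehicles 29 < 32; operates vehicles for hire → General Business Permit required.
(g) vehicles 29 < 32 → General Business Certificate required.
(h) operates a retail storefront; operates vehicles for hire; prepares food on-site → Retail Sales Permit required.
(i) operates vehicles for hire; vehicles 29 ≤ 32; is a worker-owned cooperative → Standard Registration not required.
(j) is a worker-owned cooperative → exempt from Livery Registration.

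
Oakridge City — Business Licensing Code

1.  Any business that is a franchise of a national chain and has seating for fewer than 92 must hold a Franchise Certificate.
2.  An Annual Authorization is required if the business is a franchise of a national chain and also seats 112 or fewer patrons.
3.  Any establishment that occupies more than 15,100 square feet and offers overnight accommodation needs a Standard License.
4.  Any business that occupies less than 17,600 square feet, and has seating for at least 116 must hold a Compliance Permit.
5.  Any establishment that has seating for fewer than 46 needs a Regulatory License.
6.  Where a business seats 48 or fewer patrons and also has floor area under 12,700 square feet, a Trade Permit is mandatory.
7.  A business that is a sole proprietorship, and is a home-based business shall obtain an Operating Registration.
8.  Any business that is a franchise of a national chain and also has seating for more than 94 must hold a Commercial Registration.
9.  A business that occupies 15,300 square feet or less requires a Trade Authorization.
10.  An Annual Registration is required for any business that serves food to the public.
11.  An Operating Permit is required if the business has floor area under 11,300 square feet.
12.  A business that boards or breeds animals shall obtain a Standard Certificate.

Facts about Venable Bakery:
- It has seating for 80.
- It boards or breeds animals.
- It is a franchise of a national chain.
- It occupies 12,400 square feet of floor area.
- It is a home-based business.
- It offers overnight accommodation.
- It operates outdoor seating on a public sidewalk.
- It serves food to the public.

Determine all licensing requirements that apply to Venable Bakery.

Annual Authorization, Annual Registration, Franchise Certificate, Standard Certificate, Trade Authorization

1. is a franchise of a national chain; seating 80 < 92 → Franchise Certificate required.
2. is a franchise of a national chain; seating 80 ≤ 112 → Annual Authorization required.
3. floor area 12,400 square feet ≤ 15,100 square feet; offers overnight accommodation → Standard License not required.
4. floor area 12,400 square feet < 17,600 square feet; seating 80 < 116 → Compliance Permit not required.
5. seating 80 ≥ 46 → Regulatory License not required.
6. seating 80 > 48; floor area 12,400 square feet < 12,700 square feet → Trade Permit not required.
7. is a franchise of a national chain (not: is a sole proprietorship); is a home-based business → Operating Registration not required.
8. is a franchise of a national chain; seating 80 ≤ 94 → Commercial Registration not required.
9. floor area 12,400 square feet ≤ 15,300 square feet → Trade Authorization required.
10. serves food to the public → Annual Registration required.
11. floor area 12,400 square feet ≥ 11,300 square feet → Operating Permit not required.
12. boards or breeds animals → Standard Certificate required.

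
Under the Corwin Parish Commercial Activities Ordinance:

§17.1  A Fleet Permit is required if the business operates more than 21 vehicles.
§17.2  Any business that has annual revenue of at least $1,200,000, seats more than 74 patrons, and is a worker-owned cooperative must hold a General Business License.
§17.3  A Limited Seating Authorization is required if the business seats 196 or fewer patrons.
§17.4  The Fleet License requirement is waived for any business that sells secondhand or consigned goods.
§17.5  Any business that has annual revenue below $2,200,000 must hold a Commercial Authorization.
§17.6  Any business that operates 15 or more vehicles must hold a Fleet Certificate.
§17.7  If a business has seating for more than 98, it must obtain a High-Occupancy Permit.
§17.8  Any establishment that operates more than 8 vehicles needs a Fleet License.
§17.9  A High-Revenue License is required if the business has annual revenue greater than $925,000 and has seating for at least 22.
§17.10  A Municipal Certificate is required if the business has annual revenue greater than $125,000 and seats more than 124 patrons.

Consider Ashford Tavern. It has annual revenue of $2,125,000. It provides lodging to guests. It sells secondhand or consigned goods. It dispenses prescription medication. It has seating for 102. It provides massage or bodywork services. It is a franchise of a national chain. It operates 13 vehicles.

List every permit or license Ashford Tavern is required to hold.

Commercial Authorization, High-Occupancy Permit, High-Revenue License, Limited Seating Authorization

§17.1 vehicles 13 ≤ 21 → Fleet Permit not required.
§17.2 revenue $2,125,000 ≥ $1,200,000; seating 102 > 74; is a franchise of a national chain (not: is a worker-owned cooperative) → General Business License not required.
§17.3 seating 102 ≤ 196 → Limited Seating Authorization required.
§17.4 sells secondhand or consigned goods → exempt from Fleet License.
§17.5 revenue $2,125,000 < $2,200,000 → Commercial Authorization required.
§17.6 vehicles 13 < 15 → Fleet Certificate not required.
§17.7 seating 102 > 98 → High-Occupancy Permit required.
§17.8 vehicles 13 > 8 → Fleet License required.
§17.9 revenue $2,125,000 > $925,000; seating 102 ≥ 22 → High-Revenue License required.
§17.10 revenue $2,125,000 > $125,000; seating 102 ≤ 124 → Municipal Certificate not required.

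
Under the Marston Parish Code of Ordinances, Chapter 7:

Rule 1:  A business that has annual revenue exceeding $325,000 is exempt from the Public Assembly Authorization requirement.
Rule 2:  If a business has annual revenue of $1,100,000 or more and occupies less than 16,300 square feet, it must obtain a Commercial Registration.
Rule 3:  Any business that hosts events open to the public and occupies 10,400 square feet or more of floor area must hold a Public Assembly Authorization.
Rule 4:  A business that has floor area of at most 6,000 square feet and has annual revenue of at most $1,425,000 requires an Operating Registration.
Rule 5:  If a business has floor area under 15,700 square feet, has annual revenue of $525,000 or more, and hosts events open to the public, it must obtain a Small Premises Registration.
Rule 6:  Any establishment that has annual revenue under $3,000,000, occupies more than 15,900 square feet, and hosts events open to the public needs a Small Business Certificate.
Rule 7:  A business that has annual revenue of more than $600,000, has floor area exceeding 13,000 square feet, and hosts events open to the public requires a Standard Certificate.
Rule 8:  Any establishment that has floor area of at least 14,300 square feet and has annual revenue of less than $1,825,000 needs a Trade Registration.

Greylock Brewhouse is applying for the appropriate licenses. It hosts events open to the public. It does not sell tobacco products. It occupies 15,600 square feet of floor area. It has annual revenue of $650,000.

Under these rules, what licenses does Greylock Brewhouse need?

Small Premises Registration, Standard Certificate, Trade Registration

Rule 1: revenue $650,000 > $325,000 → exempt from Public Assembly Authorization.
Rule 2: revenue $650,000 < $1,100,000; floor area 15,600 square feet < 16,300 square feet → Commercial Registration not required.
Rule 3: hosts events open to the public; floor area 15,600 square feet ≥ 10,400 square feet → Public Assembly Authorization required.
Rule 4: floor area 15,600 square feet > 6,000 square feet; revenue $650,000 ≤ $1,425,000 → Operating Registration not required.
Rule 5: floor area 15,600 square feet < 15,700 square feet; revenue $650,000 ≥ $525,000; hosts events open to the public → Small Premises Registration required.
Rule 6: revenue $650,000 < $3,000,000; floor area 15,600 square feet ≤ 15,900 square feet; hosts events open to the public → Small Business Certificate not required.
Rule 7: revenue $650,000 > $600,000; floor area 15,600 square feet > 13,000 square feet; hosts events open to the public → Standard Certificate required.
Rule 8: floor area 15,600 square feet ≥ 14,300 square feet; revenue $650,000 < $1,825,000 → Trade Registration required.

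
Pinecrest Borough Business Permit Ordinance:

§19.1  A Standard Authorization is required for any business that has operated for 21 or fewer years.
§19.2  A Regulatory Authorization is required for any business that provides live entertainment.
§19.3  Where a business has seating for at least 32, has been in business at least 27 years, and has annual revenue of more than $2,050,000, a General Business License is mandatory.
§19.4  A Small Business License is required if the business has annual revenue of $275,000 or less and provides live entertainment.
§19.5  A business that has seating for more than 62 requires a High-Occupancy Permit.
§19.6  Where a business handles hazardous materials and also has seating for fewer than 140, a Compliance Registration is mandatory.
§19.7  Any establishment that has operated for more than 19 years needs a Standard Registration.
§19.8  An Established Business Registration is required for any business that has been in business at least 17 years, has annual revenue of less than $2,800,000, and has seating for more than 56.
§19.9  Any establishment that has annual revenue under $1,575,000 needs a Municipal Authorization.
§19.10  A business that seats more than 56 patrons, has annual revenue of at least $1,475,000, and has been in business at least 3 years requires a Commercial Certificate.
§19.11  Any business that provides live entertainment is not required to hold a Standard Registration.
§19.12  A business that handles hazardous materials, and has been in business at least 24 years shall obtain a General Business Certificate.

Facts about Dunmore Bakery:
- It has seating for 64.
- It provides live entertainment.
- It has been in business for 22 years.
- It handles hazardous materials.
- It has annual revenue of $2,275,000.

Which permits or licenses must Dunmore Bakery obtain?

§19.1 years in business 22 > 21 → Standard Authorization not required.
§19.2 provides live entertainment → Regulatory Authorization required.
§19.3 seating 64 ≥ 32; years in business 22 < 27; revenue $2,275,000 > $2,050,000 → General Business License not required.
§19.4 revenue $2,275,000 > $275,000; provides live entertainment → Small Business License not required.
§19.5 seating 64 > 62 → High-Occupancy Permit required.
§19.6 handles hazardous materials; seating 64 < 140 → Compliance Registration required.
§19.7 years in business 22 > 19 → Standard Registration required.
§19.8 years in business 22 ≥ 17; revenue $2,275,000 < $2,800,000; seating 64 > 56 → Established Business Registration required.
§19.9 revenue $2,275,000 ≥ $1,575,000 → Municipal Authorization not required.
§19.10 seating 64 > 56; revenue $2,275,000 ≥ $1,475,000; years in business 22 ≥ 3 → Commercial Certificate required.
§19.11 provides live entertainment → exempt from Standard Registration.
§19.12 handles hazardous materials; years in business 22 < 24 → General Business Certificate not required.

Commercial Certificate, Compliance Registration, Established Business Registration, High-Occupancy Permit, Regulatory Authorization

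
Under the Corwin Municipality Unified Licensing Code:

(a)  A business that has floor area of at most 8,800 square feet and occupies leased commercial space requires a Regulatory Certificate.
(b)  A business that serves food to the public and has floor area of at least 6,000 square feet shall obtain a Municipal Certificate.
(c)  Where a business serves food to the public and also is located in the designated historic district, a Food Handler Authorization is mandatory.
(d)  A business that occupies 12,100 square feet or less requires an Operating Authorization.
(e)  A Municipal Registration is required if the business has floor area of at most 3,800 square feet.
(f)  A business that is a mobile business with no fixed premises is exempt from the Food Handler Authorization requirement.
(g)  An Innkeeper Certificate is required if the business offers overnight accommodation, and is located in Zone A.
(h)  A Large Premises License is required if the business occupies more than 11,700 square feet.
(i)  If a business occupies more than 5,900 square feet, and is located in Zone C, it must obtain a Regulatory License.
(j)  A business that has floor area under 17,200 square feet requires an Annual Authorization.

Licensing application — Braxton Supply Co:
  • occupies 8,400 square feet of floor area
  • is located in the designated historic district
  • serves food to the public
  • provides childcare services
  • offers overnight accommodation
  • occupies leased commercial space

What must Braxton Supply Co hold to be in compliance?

Annual Authorization, Food Handler Authorization, Municipal Certificate, Operating Authorization, Regulatory Certificate

(a) floor area 8,400 square feet ≤ 8,800 square feet; occupies leased commercial space → Regulatory Certificate required.
(b) serves food to the public; floor area 8,400 square feet ≥ 6,000 square feet → Municipal Certificate required.
(c) serves food to the public; is located in the designated historic district → Food Handler Authorization required.
(d) floor area 8,400 square feet ≤ 12,100 square feet → Operating Authorization required.
(e) floor area 8,400 square feet > 3,800 square feet → Municipal Registration not required.
(f) occupies leased commercial space (not: is a mobile business with no fixed premises) → Food Handler Authorization exemption does not apply.
(g) offers overnight accommodation; is located in the designated historic district (not: is located in Zone A) → Innkeeper Certificate not required.
(h) floor area 8,400 square feet ≤ 11,700 square feet → Large Premises License not required.
(i) floor area 8,400 square feet > 5,900 square feet; is located in the designated historic district (not: is located in Zone C) → Regulatory License not required.
(j) floor area 8,400 square feet < 17,200 square feet → Annual Authorization required.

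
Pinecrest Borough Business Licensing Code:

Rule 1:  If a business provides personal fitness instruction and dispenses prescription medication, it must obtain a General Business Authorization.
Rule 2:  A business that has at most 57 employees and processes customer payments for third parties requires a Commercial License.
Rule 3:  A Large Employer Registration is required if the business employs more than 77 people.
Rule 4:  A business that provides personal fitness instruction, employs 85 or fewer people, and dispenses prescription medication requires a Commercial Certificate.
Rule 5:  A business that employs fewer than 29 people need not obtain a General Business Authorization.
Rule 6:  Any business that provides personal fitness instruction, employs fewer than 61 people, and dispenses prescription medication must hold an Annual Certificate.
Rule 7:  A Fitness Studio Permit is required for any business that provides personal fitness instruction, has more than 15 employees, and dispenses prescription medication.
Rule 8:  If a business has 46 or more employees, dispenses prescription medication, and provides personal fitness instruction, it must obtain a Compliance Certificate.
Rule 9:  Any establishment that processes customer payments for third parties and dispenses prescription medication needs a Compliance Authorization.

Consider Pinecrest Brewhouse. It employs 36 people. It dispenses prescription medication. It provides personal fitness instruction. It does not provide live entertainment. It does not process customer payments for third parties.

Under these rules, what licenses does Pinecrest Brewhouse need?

Annual Certificate, Commercial Certificate, Fitness Studio Permit, General Business Authorization

Rule 1: provides personal fitness instruction; dispenses prescription medication → General Business Authorization required.
Rule 2: employees 36 ≤ 57; does not process customer payments for third parties → Commercial License not required.
Rule 3: employees 36 ≤ 77 → Large Employer Registration not required.
Rule 4: provides personal fitness instruction; employees 36 ≤ 85; dispenses prescription medication → Commercial Certificate required.
Rule 5: employees 36 ≥ 29 → General Business Authorization exemption does not apply.
Rule 6: provides personal fitness instruction; employees 36 < 61; dispenses prescription medication → Annual Certificate required.
Rule 7: provides personal fitness instruction; employees 36 > 15; dispenses prescription medication → Fitness Studio Permit required.
Rule 8: employees 36 < 46; dispenses prescription medication; provides personal fitness instruction → Compliance Certificate not required.
Rule 9: does not process customer payments for third parties; dispenses prescription medication → Compliance Authorization not required.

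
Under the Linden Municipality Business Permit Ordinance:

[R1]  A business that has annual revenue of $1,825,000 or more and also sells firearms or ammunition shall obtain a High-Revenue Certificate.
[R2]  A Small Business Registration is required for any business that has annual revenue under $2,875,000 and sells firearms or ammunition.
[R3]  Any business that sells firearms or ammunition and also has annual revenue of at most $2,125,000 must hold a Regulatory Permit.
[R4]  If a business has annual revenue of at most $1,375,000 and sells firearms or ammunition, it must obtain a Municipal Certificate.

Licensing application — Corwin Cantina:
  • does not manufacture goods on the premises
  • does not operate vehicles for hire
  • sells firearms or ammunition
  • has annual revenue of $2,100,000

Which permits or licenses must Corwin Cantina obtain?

High-Revenue Certificate, Regulatory Permit, Small Business Registration

[R1] revenue $2,100,000 ≥ $1,825,000; sells firearms or ammunition → High-Revenue Certificate required.
[R2] revenue $2,100,000 < $2,875,000; sells firearms or ammunition → Small Business Registration required.
[R3] sells firearms or ammunition; revenue $2,100,000 ≤ $2,125,000 → Regulatory Permit required.
[R4] revenue $2,100,000 > $1,375,000; sells firearms or ammunition → Municipal Certificate not required.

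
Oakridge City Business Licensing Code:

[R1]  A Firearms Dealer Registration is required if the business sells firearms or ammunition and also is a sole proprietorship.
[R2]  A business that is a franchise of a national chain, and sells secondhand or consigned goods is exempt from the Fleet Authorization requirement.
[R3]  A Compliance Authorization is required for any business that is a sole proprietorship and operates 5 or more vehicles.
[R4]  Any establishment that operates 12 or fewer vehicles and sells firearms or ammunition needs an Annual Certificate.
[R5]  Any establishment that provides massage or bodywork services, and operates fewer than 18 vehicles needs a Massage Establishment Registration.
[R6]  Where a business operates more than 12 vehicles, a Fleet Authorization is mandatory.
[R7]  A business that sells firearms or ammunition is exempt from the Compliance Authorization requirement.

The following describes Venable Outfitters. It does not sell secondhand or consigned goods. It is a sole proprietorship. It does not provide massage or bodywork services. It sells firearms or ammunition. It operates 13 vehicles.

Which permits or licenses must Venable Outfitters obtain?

[R1] sells firearms or ammunition; is a sole proprietorship → Firearms Dealer Registration required.
[R2] is a sole proprietorship (not: is a franchise of a national chain); does not sell secondhand or consigned goods → Fleet Authorization exemption does not apply.
[R3] is a sole proprietorship; vehicles 13 ≥ 5 → Compliance Authorization required.
[R4] vehicles 13 > 12; sells firearms or ammunition → Annual Certificate not required.
[R5] does not provide massage or bodywork services; vehicles 13 < 18 → Massage Establishment Registration not required.
[R6] vehicles 13 > 12 → Fleet Authorization required.
[R7] sells firearms or ammunition → exempt from Compliance Authorization.

Firearms Dealer Registration, Fleet Authorization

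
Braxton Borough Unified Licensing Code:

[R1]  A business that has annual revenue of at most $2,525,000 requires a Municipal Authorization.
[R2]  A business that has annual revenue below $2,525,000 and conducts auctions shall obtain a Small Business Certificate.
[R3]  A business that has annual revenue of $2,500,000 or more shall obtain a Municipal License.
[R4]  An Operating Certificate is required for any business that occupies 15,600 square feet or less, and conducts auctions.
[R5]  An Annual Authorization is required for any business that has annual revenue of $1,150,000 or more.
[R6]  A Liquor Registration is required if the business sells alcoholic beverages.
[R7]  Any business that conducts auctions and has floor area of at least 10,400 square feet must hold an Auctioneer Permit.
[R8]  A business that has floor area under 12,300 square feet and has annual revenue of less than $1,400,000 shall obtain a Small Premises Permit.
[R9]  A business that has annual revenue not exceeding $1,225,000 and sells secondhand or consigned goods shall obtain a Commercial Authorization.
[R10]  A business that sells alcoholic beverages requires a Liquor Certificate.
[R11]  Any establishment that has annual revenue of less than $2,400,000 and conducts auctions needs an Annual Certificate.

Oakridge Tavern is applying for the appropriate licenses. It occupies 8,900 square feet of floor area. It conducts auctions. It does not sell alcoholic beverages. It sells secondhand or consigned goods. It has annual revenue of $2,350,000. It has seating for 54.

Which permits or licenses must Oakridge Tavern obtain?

Annual Authorization, Annual Certificate, Municipal Authorization, Operating Certificate, Small Business Certificate

[R1] revenue $2,350,000 ≤ $2,525,000 → Municipal Authorization required.
[R2] revenue $2,350,000 < $2,525,000; conducts auctions → Small Business Certificate required.
[R3] revenue $2,350,000 < $2,500,000 → Municipal License not required.
[R4] floor area 8,900 square feet ≤ 15,600 square feet; conducts auctions → Operating Certificate required.
[R5] revenue $2,350,000 ≥ $1,150,000 → Annual Authorization required.
[R6] does not sell alcoholic beverages → Liquor Registration not required.
[R7] conducts auctions; floor area 8,900 square feet < 10,400 square feet → Auctioneer Permit not required.
[R8] floor area 8,900 square feet < 12,300 square feet; revenue $2,350,000 ≥ $1,400,000 → Small Premises Permit not required.
[R9] revenue $2,350,000 > $1,225,000; sells secondhand or consigned goods → Commercial Authorization not required.
[R10] does not sell alcoholic beverages → Liquor Certificate not required.
[R11] revenue $2,350,000 < $2,400,000; conducts auctions → Annual Certificate required.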